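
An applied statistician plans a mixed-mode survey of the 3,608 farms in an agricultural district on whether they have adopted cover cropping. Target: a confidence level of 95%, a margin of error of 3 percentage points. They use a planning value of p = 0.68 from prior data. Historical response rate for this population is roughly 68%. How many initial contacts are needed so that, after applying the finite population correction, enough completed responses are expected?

1087

For 95% confidence, z = 1.960.
Completed interviews needed (unadjusted): n₀ = 1.960² × 0.2176 / 0.030² ≈ 928.81 → 929.
FPC for N = 3,608: n = 929 / (1 + 928/3608) = 929 / 1.2572 ≈ 738.94 → 739.
At a 68% response rate, contacts needed = 739 / 0.68 ≈ 1086.76 → 1087.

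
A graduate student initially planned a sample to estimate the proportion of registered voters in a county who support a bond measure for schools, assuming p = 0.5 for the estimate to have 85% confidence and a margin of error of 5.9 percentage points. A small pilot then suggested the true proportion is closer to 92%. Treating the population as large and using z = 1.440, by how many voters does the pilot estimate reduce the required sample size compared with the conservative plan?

105

Conservative (p = 0.5): n = 1.440² × 0.25 / 0.059² ≈ 148.92 → 149.
Using p = 0.92: p(1−p) = 0.0736, so n = 1.440² × 0.0736 / 0.059² ≈ 43.84 → 44.
Reduction: 149 − 44 = 105.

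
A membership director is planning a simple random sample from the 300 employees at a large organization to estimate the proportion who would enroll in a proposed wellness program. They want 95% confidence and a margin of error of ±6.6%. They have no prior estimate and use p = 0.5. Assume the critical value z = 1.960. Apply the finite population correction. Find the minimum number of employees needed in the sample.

Unadjusted: n₀ = 1.960² × 0.50 × 0.50 / 0.066² ≈ 220.48, so n₀ = 221.
Finite population correction with N = 300: n = n₀ / (1 + (n₀−1)/N) = 221 / (1 + 220/300) = 221 / 1.7333 ≈ 127.50.
Rounding up, n = 128.

128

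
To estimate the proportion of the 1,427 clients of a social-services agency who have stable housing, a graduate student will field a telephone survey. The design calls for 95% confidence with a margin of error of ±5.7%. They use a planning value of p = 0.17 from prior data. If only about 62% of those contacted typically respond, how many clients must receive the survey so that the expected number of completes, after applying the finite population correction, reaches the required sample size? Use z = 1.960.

242

Completed interviews needed (unadjusted): n₀ = 1.960² × 0.1411 / 0.057² ≈ 166.84 → 167.
FPC for N = 1,427: n = 167 / (1 + 166/1427) = 167 / 1.1163 ≈ 149.60 → 150.
At a 62% response rate, contacts needed = 150 / 0.62 ≈ 241.94 → 242.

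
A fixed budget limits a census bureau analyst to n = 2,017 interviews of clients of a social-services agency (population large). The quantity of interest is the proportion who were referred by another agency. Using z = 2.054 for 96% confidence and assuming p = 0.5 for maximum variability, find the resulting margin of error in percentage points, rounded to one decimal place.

SE(p̂) = √[p(1−p)/n] = √[0.2500/2017] = 0.01113.
E = z × SE = 2.054 × 0.01113 = 0.02287, or 2.3 percentage points.

2.3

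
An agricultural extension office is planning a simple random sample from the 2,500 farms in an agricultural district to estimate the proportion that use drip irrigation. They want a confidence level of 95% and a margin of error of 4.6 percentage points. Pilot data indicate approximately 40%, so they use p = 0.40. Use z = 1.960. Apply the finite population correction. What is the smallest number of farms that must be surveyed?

Unadjusted: n₀ = 1.960² × 0.40 × 0.60 / 0.046² ≈ 435.72, so n₀ = 436.
Finite population correction with N = 2,500: n = n₀ / (1 + (n₀−1)/N) = 436 / (1 + 435/2500) = 436 / 1.1740 ≈ 371.38.
Rounding up, n = 372.

372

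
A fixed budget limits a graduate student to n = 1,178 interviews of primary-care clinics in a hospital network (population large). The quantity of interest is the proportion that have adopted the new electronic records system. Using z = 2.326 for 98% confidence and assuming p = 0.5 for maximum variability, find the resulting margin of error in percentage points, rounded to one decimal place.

3.4

SE(p̂) = √[p(1−p)/n] = √[0.2500/1178] = 0.01457.
E = z × SE = 2.326 × 0.01457 = 0.03388, or 3.4 percentage points.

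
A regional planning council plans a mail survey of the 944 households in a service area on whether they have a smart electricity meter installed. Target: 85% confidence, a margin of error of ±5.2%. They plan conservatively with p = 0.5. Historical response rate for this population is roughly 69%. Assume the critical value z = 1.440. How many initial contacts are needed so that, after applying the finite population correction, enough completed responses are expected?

Completed interviews needed (unadjusted): n₀ = 1.440² × 0.2500 / 0.052² ≈ 191.72 → 192.
FPC for N = 944: n = 192 / (1 + 191/944) = 192 / 1.2023 ≈ 159.69 → 160.
At a 69% response rate, contacts needed = 160 / 0.69 ≈ 231.88 → 232.

232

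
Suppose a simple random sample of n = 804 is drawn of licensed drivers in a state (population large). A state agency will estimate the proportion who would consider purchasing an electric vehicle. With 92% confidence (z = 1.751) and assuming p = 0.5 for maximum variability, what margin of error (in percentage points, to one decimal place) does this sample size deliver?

SE(p̂) = √[p(1−p)/n] = √[0.2500/804] = 0.01763.
E = z × SE = 1.751 × 0.01763 = 0.03088, or 3.1 percentage points.

3.1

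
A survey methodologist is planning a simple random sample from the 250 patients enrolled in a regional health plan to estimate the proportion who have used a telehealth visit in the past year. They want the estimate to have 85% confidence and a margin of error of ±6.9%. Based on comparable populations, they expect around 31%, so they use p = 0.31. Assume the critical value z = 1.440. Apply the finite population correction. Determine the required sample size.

Unadjusted: n₀ = 1.440² × 0.31 × 0.69 / 0.069² ≈ 93.16, so n₀ = 94.
Finite population correction with N = 250: n = n₀ / (1 + (n₀−1)/N) = 94 / (1 + 93/250) = 94 / 1.3720 ≈ 68.51.
Rounding up, n = 69.

69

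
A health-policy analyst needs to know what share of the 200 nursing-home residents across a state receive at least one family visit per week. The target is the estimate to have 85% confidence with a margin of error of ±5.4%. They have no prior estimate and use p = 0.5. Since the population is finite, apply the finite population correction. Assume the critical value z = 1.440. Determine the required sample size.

95

Unadjusted: n₀ = 1.440² × 0.50 × 0.50 / 0.054² ≈ 177.78, so n₀ = 178.
Finite population correction with N = 200: n = n₀ / (1 + (n₀−1)/N) = 178 / (1 + 177/200) = 178 / 1.8850 ≈ 94.43.
Rounding up, n = 95.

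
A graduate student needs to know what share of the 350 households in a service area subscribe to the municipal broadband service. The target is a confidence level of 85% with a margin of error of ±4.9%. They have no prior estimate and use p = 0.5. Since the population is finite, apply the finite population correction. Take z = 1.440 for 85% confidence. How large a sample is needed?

134

Unadjusted: n₀ = 1.440² × 0.50 × 0.50 / 0.049² ≈ 215.91, so n₀ = 216.
Finite population correction with N = 350: n = n₀ / (1 + (n₀−1)/N) = 216 / (1 + 215/350) = 216 / 1.6143 ≈ 133.81.
Rounding up, n = 134.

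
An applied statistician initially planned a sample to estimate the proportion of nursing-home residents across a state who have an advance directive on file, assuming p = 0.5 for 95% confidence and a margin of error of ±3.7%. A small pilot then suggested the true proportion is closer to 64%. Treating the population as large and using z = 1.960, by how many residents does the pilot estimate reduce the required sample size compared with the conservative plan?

55

Conservative (p = 0.5): n = 1.960² × 0.25 / 0.037² ≈ 701.53 → 702.
Using p = 0.64: p(1−p) = 0.2304, so n = 1.960² × 0.2304 / 0.037² ≈ 646.53 → 647.
Reduction: 702 − 647 = 55.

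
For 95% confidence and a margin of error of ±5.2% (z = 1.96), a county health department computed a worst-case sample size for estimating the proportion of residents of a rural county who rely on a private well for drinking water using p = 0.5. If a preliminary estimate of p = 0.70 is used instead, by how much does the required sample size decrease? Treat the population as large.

Conservative (p = 0.5): n = 1.96² × 0.25 / 0.052² ≈ 355.18 → 356.
Using p = 0.70: p(1−p) = 0.2100, so n = 1.96² × 0.2100 / 0.052² ≈ 298.35 → 299.
Reduction: 356 − 299 = 57.

57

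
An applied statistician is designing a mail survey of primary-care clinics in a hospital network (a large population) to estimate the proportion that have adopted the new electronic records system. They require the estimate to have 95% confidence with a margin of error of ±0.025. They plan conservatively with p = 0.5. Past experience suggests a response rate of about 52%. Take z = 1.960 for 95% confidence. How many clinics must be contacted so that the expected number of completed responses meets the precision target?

Completed interviews needed: n₀ = 1.960² × 0.2500 / 0.025² ≈ 1536.64 → 1537.
At a 52% response rate, contacts needed = 1537 / 0.52 ≈ 2955.77 → 2956.

2956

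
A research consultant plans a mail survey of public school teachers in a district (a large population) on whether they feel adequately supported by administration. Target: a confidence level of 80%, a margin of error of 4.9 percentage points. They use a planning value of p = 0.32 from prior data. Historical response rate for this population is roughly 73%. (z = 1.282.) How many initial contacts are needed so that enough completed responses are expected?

Completed interviews needed: n₀ = 1.282² × 0.2176 / 0.049² ≈ 148.95 → 149.
At a 73% response rate, contacts needed = 149 / 0.73 ≈ 204.11 → 205.

205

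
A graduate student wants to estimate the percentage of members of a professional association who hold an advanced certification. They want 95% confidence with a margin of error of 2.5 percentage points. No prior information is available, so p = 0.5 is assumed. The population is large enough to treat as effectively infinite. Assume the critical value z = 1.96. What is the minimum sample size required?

With p = 0.5, p(1−p) = 0.25.
n = z²·p(1−p)/E² = 1.96² × 0.2500 / 0.025² = 3.8416 × 0.2500 / 0.000625 ≈ 1536.64.
Rounding up gives n = 1537.

1537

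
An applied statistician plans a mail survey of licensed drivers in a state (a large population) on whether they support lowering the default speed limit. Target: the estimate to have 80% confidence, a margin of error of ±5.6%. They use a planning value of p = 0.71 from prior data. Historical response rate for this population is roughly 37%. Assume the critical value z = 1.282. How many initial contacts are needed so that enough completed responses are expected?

292

Completed interviews needed: n₀ = 1.282² × 0.2059 / 0.056² ≈ 107.91 → 108.
At a 37% response rate, contacts needed = 108 / 0.37 ≈ 291.89 → 292.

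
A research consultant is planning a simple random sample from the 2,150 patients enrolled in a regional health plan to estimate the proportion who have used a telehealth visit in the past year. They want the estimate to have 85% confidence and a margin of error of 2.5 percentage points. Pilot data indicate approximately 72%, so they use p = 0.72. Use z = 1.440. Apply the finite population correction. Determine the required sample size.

511

Unadjusted: n₀ = 1.440² × 0.72 × 0.28 / 0.025² ≈ 668.86, so n₀ = 669.
Finite population correction with N = 2,150: n = n₀ / (1 + (n₀−1)/N) = 669 / (1 + 668/2150) = 669 / 1.3107 ≈ 510.42.
Rounding up, n = 511.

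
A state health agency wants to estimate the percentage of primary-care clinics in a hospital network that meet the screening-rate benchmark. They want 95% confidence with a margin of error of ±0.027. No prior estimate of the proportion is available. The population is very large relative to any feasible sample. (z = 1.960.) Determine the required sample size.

1318

With no prior estimate, use p = 0.5, giving p(1−p) = 0.25.
n = z²·p(1−p)/E² = 1.960² × 0.2500 / 0.027² = 3.8416 × 0.2500 / 0.000729 ≈ 1317.42.
Rounding up gives n = 1318.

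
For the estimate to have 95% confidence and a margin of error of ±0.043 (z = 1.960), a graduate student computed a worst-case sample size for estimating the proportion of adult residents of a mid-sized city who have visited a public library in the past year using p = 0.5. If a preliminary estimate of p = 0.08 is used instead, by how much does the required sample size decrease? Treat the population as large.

Conservative (p = 0.5): n = 1.960² × 0.25 / 0.043² ≈ 519.42 → 520.
Using p = 0.08: p(1−p) = 0.0736, so n = 1.960² × 0.0736 / 0.043² ≈ 152.92 → 153.
Reduction: 520 − 153 = 367.

367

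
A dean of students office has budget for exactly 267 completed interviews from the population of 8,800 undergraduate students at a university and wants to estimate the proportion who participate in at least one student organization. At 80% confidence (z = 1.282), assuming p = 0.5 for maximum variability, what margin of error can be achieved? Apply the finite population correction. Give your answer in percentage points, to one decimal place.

Finite-population factor: (N−n)/(N−1) = (8800−267)/(8800−1) = 0.9698.
SE(p̂) = √[p(1−p)/n · (N−n)/(N−1)] = √[0.2500/267 × 0.9698] = 0.03013.
E = z × SE = 1.282 × 0.03013 = 0.03863 ≈ 3.9 percentage points.

3.9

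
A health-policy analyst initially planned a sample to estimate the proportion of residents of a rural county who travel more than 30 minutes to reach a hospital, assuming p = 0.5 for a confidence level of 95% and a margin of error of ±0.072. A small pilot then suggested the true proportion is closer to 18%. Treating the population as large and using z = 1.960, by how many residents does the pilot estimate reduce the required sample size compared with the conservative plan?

Conservative (p = 0.5): n = 1.960² × 0.25 / 0.072² ≈ 185.26 → 186.
Using p = 0.18: p(1−p) = 0.1476, so n = 1.960² × 0.1476 / 0.072² ≈ 109.38 → 110.
Reduction: 186 − 110 = 76.

76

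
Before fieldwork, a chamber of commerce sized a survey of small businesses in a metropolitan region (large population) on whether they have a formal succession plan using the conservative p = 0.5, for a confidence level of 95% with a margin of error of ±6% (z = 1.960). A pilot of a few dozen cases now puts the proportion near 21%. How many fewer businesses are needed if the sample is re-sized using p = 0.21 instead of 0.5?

Conservative (p = 0.5): n = 1.960² × 0.25 / 0.060² ≈ 266.78 → 267.
Using p = 0.21: p(1−p) = 0.1659, so n = 1.960² × 0.1659 / 0.060² ≈ 177.03 → 178.
Reduction: 267 − 178 = 89.

89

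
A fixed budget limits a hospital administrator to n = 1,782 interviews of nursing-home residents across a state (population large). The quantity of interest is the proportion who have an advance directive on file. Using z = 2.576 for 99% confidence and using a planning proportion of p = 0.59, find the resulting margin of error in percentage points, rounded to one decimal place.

SE(p̂) = √[p(1−p)/n] = √[0.2419/1782] = 0.01165.
E = z × SE = 2.576 × 0.01165 = 0.03001, or 3.0 percentage points.

3.0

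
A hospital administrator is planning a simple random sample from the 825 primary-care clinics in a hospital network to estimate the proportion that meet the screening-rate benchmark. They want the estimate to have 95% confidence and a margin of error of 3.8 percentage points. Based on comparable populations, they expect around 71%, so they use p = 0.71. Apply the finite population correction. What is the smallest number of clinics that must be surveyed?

For 95% confidence, z = 1.96.
Unadjusted: n₀ = 1.96² × 0.71 × 0.29 / 0.038² ≈ 547.77, so n₀ = 548.
Finite population correction with N = 825: n = n₀ / (1 + (n₀−1)/N) = 548 / (1 + 547/825) = 548 / 1.6630 ≈ 329.52.
Rounding up, n = 330.

330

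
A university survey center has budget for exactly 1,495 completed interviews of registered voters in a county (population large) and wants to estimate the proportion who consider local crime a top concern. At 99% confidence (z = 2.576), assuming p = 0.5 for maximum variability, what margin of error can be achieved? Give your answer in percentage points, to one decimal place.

3.3

SE(p̂) = √[p(1−p)/n] = √[0.2500/1495] = 0.01293.
E = z × SE = 2.576 × 0.01293 = 0.03331, or 3.3 percentage points.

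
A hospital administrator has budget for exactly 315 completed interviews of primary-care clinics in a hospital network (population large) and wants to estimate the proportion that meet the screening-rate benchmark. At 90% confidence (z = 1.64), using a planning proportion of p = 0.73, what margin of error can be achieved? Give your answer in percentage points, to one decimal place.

SE(p̂) = √[p(1−p)/n] = √[0.1971/315] = 0.02501.
E = z × SE = 1.64 × 0.02501 = 0.04102, or 4.1 percentage points.

4.1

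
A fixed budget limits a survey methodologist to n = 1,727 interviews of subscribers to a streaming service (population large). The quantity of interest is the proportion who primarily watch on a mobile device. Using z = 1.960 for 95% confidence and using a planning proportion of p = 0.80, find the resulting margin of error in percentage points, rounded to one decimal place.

SE(p̂) = √[p(1−p)/n] = √[0.1600/1727] = 0.00963.
E = z × SE = 1.960 × 0.00963 = 0.01887, or 1.9 percentage points.

1.9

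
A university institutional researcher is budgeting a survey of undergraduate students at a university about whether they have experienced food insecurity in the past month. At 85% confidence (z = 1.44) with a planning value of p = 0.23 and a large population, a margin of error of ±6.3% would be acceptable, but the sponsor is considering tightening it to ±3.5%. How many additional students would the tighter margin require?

207

At ±6.3%: n = 1.44² × 0.1771 / 0.063² ≈ 92.53 → 93.
At ±3.5%: n = 1.44² × 0.1771 / 0.035² ≈ 299.78 → 300.
Additional respondents: 300 − 93 = 207.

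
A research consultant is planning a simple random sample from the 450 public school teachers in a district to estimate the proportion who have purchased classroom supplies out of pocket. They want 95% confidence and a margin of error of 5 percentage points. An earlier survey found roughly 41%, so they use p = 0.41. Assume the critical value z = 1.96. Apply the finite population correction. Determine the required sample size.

204

Unadjusted: n₀ = 1.96² × 0.41 × 0.59 / 0.050² ≈ 371.71, so n₀ = 372.
Finite population correction with N = 450: n = n₀ / (1 + (n₀−1)/N) = 372 / (1 + 371/450) = 372 / 1.8244 ≈ 203.90.
Rounding up, n = 204.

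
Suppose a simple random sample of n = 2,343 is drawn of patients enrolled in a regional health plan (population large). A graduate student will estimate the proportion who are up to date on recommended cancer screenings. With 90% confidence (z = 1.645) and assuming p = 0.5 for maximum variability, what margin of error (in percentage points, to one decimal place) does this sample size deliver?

1.7

SE(p̂) = √[p(1−p)/n] = √[0.2500/2343] = 0.01033.
E = z × SE = 1.645 × 0.01033 = 0.01699, or 1.7 percentage points.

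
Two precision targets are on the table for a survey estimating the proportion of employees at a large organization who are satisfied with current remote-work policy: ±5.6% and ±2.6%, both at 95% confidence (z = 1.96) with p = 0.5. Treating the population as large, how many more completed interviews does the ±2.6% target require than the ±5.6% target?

1114

At ±5.6%: n = 1.96² × 0.2500 / 0.056² ≈ 306.25 → 307.
At ±2.6%: n = 1.96² × 0.2500 / 0.026² ≈ 1420.71 → 1421.
Additional respondents: 1421 − 307 = 1114.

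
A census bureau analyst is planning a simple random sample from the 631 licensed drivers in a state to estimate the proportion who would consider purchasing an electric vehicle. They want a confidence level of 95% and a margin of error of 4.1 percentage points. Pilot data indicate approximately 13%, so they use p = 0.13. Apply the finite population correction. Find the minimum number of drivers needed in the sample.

184

For 95% confidence, z = 1.960.
Unadjusted: n₀ = 1.960² × 0.13 × 0.87 / 0.041² ≈ 258.47, so n₀ = 259.
Finite population correction with N = 631: n = n₀ / (1 + (n₀−1)/N) = 259 / (1 + 258/631) = 259 / 1.4089 ≈ 183.83.
Rounding up, n = 184.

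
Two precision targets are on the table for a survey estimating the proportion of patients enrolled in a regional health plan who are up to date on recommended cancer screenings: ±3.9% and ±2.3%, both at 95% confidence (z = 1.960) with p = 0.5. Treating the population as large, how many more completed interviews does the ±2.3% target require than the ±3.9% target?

At ±3.9%: n = 1.960² × 0.2500 / 0.039² ≈ 631.43 → 632.
At ±2.3%: n = 1.960² × 0.2500 / 0.023² ≈ 1815.50 → 1816.
Additional respondents: 1816 − 632 = 1184.

1184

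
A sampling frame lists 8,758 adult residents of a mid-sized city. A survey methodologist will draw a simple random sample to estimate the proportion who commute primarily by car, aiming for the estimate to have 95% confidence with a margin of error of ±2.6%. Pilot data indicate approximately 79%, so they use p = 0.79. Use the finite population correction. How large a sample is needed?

For 95% confidence, z = 1.960.
Unadjusted: n₀ = 1.960² × 0.79 × 0.21 / 0.026² ≈ 942.78, so n₀ = 943.
Finite population correction with N = 8,758: n = n₀ / (1 + (n₀−1)/N) = 943 / (1 + 942/8758) = 943 / 1.1076 ≈ 851.42.
Rounding up, n = 852.

852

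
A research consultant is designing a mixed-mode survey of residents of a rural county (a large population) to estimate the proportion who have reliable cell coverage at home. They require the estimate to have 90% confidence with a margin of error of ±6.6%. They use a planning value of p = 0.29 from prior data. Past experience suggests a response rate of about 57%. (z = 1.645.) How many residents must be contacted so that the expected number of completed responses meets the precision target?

Completed interviews needed: n₀ = 1.645² × 0.2059 / 0.066² ≈ 127.91 → 128.
At a 57% response rate, contacts needed = 128 / 0.57 ≈ 224.56 → 225.

225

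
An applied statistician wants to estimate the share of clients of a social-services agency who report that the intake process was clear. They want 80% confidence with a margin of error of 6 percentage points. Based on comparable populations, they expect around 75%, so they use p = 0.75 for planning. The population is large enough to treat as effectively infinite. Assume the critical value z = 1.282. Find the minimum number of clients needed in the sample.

With p = 0.75, p(1−p) = 0.1875.
n = z²·p(1−p)/E² = 1.282² × 0.1875 / 0.060² = 1.6435 × 0.1875 / 0.003600 ≈ 85.60.
Rounding up gives n = 86.

86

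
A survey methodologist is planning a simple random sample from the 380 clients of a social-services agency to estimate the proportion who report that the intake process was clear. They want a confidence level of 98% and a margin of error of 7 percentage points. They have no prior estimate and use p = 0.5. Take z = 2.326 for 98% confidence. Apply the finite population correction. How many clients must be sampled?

161

Unadjusted: n₀ = 2.326² × 0.50 × 0.50 / 0.070² ≈ 276.03, so n₀ = 277.
Finite population correction with N = 380: n = n₀ / (1 + (n₀−1)/N) = 277 / (1 + 276/380) = 277 / 1.7263 ≈ 160.46.
Rounding up, n = 161.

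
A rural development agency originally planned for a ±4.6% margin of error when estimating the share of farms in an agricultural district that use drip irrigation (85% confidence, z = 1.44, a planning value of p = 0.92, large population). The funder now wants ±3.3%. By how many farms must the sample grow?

At ±4.6%: n = 1.44² × 0.0736 / 0.046² ≈ 72.13 → 73.
At ±3.3%: n = 1.44² × 0.0736 / 0.033² ≈ 140.14 → 141.
Additional respondents: 141 − 73 = 68.

68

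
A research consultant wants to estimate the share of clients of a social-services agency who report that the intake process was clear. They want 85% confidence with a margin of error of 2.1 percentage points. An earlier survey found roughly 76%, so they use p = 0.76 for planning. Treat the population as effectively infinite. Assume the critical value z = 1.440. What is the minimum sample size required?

With p = 0.76, p(1−p) = 0.1824.
n = z²·p(1−p)/E² = 1.440² × 0.1824 / 0.021² = 2.0736 × 0.1824 / 0.000441 ≈ 857.65.
Rounding up gives n = 858.

858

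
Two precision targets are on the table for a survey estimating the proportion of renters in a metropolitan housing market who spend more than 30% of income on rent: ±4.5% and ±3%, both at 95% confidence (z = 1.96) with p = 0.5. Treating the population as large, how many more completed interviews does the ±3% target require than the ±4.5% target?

593

At ±4.5%: n = 1.96² × 0.2500 / 0.045² ≈ 474.27 → 475.
At ±3%: n = 1.96² × 0.2500 / 0.030² ≈ 1067.11 → 1068.
Additional respondents: 1068 − 475 = 593.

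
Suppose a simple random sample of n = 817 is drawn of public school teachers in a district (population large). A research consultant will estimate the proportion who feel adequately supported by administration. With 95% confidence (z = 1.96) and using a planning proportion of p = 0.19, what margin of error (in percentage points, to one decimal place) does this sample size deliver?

2.7

SE(p̂) = √[p(1−p)/n] = √[0.1539/817] = 0.01372.
E = z × SE = 1.96 × 0.01372 = 0.02690, or 2.7 percentage points.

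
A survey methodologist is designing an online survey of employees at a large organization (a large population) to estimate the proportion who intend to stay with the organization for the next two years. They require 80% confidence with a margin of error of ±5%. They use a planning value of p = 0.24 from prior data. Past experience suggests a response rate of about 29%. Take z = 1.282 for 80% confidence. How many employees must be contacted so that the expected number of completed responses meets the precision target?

Completed interviews needed: n₀ = 1.282² × 0.1824 / 0.050² ≈ 119.91 → 120.
At a 29% response rate, contacts needed = 120 / 0.29 ≈ 413.79 → 414.

414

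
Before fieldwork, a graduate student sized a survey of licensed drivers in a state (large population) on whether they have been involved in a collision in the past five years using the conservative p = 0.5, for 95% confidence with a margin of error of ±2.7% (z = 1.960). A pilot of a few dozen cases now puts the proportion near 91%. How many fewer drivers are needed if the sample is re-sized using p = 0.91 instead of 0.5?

Conservative (p = 0.5): n = 1.960² × 0.25 / 0.027² ≈ 1317.42 → 1318.
Using p = 0.91: p(1−p) = 0.0819, so n = 1.960² × 0.0819 / 0.027² ≈ 431.59 → 432.
Reduction: 1318 − 432 = 886.

886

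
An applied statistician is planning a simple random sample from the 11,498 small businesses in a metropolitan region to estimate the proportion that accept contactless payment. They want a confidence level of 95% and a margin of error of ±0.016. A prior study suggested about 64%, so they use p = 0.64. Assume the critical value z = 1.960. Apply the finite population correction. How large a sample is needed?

2659

Unadjusted: n₀ = 1.960² × 0.64 × 0.36 / 0.016² ≈ 3457.44, so n₀ = 3458.
Finite population correction with N = 11,498: n = n₀ / (1 + (n₀−1)/N) = 3458 / (1 + 3457/11498) = 3458 / 1.3007 ≈ 2658.65.
Rounding up, n = 2659.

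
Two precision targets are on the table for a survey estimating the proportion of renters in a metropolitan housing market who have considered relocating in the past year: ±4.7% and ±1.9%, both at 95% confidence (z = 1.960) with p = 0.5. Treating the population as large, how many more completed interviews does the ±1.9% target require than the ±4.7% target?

2226

At ±4.7%: n = 1.960² × 0.2500 / 0.047² ≈ 434.77 → 435.
At ±1.9%: n = 1.960² × 0.2500 / 0.019² ≈ 2660.39 → 2661.
Additional respondents: 2661 − 435 = 2226.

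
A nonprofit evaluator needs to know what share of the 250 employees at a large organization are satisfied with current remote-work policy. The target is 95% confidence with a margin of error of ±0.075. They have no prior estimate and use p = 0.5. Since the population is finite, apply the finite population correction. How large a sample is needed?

102

For 95% confidence, z = 1.960.
Unadjusted: n₀ = 1.960² × 0.50 × 0.50 / 0.075² ≈ 170.74, so n₀ = 171.
Finite population correction with N = 250: n = n₀ / (1 + (n₀−1)/N) = 171 / (1 + 170/250) = 171 / 1.6800 ≈ 101.79.
Rounding up, n = 102.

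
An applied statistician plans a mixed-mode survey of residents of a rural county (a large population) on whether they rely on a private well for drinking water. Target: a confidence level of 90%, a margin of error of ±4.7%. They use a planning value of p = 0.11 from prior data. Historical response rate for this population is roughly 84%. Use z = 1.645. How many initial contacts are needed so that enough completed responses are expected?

Completed interviews needed: n₀ = 1.645² × 0.0979 / 0.047² ≈ 119.93 → 120.
At an 84% response rate, contacts needed = 120 / 0.84 ≈ 142.86 → 143.

143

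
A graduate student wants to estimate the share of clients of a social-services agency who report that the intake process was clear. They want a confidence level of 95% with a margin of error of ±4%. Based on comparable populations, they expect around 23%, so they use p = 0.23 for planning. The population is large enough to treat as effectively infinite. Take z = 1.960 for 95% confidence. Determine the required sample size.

With p = 0.23, p(1−p) = 0.1771.
n = z²·p(1−p)/E² = 1.960² × 0.1771 / 0.040² = 3.8416 × 0.1771 / 0.001600 ≈ 425.22.
Rounding up gives n = 426.

426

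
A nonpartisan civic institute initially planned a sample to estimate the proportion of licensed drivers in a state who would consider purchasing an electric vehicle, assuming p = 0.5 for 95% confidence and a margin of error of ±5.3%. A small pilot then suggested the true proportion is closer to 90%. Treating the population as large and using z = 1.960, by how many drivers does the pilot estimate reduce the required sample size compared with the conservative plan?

218

Conservative (p = 0.5): n = 1.960² × 0.25 / 0.053² ≈ 341.90 → 342.
Using p = 0.90: p(1−p) = 0.0900, so n = 1.960² × 0.0900 / 0.053² ≈ 123.08 → 124.
Reduction: 342 − 124 = 218.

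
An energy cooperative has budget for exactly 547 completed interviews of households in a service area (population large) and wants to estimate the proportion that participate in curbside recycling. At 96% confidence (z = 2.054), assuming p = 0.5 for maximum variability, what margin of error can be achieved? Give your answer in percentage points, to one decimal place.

4.4

SE(p̂) = √[p(1−p)/n] = √[0.2500/547] = 0.02138.
E = z × SE = 2.054 × 0.02138 = 0.04391, or 4.4 percentage points.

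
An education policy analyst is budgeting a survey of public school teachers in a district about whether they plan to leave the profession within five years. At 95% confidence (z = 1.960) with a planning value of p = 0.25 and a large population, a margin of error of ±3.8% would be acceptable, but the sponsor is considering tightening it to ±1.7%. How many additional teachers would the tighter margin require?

At ±3.8%: n = 1.960² × 0.1875 / 0.038² ≈ 498.82 → 499.
At ±1.7%: n = 1.960² × 0.1875 / 0.017² ≈ 2492.39 → 2493.
Additional respondents: 2493 − 499 = 1994.

1994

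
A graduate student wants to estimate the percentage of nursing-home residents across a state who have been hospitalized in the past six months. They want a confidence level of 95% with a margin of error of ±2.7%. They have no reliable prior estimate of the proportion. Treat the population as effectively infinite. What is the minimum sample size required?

1318

For 95% confidence, z = 1.960.
With no prior estimate, use p = 0.5, giving p(1−p) = 0.25.
n = z²·p(1−p)/E² = 1.960² × 0.2500 / 0.027² = 3.8416 × 0.2500 / 0.000729 ≈ 1317.42.
Rounding up gives n = 1318.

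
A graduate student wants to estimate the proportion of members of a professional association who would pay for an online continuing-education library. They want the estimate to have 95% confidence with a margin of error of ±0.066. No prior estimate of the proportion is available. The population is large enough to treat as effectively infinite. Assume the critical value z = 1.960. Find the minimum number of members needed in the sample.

221

With no prior estimate, use p = 0.5, giving p(1−p) = 0.25.
n = z²·p(1−p)/E² = 1.960² × 0.2500 / 0.066² = 3.8416 × 0.2500 / 0.004356 ≈ 220.48.
Rounding up gives n = 221.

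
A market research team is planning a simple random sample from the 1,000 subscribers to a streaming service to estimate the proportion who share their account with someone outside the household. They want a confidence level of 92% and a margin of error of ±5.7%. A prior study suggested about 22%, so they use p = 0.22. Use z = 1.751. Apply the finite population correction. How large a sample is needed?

140

Unadjusted: n₀ = 1.751² × 0.22 × 0.78 / 0.057² ≈ 161.93, so n₀ = 162.
Finite population correction with N = 1,000: n = n₀ / (1 + (n₀−1)/N) = 162 / (1 + 161/1000) = 162 / 1.1610 ≈ 139.53.
Rounding up, n = 140.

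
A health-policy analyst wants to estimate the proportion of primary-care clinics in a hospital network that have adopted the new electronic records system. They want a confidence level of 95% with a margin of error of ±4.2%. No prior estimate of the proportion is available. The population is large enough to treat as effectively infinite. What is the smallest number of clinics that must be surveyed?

545

For 95% confidence, z = 1.960.
With no prior estimate, use p = 0.5, giving p(1−p) = 0.25.
n = z²·p(1−p)/E² = 1.960² × 0.2500 / 0.042² = 3.8416 × 0.2500 / 0.001764 ≈ 544.44.
Rounding up gives n = 545.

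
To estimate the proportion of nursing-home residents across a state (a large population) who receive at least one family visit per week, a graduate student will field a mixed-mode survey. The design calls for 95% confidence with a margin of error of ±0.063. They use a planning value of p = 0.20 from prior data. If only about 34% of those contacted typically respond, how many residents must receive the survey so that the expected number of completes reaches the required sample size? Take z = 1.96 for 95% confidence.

456

Completed interviews needed: n₀ = 1.96² × 0.1600 / 0.063² ≈ 154.86 → 155.
At a 34% response rate, contacts needed = 155 / 0.34 ≈ 455.88 → 456.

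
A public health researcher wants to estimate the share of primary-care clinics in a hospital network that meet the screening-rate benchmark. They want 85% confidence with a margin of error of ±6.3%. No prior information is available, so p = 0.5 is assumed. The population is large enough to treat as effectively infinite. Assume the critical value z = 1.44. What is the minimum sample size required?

With p = 0.5, p(1−p) = 0.25.
n = z²·p(1−p)/E² = 1.44² × 0.2500 / 0.063² = 2.0736 × 0.2500 / 0.003969 ≈ 130.61.
Rounding up gives n = 131.

131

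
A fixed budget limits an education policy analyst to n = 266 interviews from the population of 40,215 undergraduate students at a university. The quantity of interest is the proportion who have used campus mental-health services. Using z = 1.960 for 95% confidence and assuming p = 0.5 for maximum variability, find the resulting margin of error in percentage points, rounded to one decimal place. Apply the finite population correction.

6.0

Finite-population factor: (N−n)/(N−1) = (40215−266)/(40215−1) = 0.9934.
SE(p̂) = √[p(1−p)/n · (N−n)/(N−1)] = √[0.2500/266 × 0.9934] = 0.03056.
E = z × SE = 1.960 × 0.03056 = 0.05989 ≈ 6.0 percentage points.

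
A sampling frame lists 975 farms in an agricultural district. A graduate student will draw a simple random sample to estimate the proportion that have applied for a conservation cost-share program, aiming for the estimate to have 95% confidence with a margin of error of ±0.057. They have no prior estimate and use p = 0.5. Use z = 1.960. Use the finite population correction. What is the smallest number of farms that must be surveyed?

228

Unadjusted: n₀ = 1.960² × 0.50 × 0.50 / 0.057² ≈ 295.60, so n₀ = 296.
Finite population correction with N = 975: n = n₀ / (1 + (n₀−1)/N) = 296 / (1 + 295/975) = 296 / 1.3026 ≈ 227.24.
Rounding up, n = 228.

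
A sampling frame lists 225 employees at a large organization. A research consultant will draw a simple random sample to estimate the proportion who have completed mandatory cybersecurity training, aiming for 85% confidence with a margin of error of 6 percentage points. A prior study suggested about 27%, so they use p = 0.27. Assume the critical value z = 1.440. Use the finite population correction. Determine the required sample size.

76

Unadjusted: n₀ = 1.440² × 0.27 × 0.73 / 0.060² ≈ 113.53, so n₀ = 114.
Finite population correction with N = 225: n = n₀ / (1 + (n₀−1)/N) = 114 / (1 + 113/225) = 114 / 1.5022 ≈ 75.89.
Rounding up, n = 76.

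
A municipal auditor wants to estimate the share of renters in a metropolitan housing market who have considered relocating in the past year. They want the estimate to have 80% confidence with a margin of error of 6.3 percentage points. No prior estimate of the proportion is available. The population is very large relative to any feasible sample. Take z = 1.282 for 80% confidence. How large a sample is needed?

With no prior estimate, use p = 0.5, giving p(1−p) = 0.25.
n = z²·p(1−p)/E² = 1.282² × 0.2500 / 0.063² = 1.6435 × 0.2500 / 0.003969 ≈ 103.52.
Rounding up gives n = 104.

104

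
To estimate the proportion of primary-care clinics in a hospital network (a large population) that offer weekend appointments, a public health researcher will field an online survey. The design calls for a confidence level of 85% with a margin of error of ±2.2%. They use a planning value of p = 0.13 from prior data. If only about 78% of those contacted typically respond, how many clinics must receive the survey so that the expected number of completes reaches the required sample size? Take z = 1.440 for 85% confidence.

622

Completed interviews needed: n₀ = 1.440² × 0.1131 / 0.022² ≈ 484.55 → 485.
At a 78% response rate, contacts needed = 485 / 0.78 ≈ 621.79 → 622.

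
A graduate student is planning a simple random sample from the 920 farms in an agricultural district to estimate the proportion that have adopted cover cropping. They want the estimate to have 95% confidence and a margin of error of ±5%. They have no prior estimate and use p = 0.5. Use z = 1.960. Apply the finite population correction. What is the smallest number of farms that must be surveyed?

Unadjusted: n₀ = 1.960² × 0.50 × 0.50 / 0.050² ≈ 384.16, so n₀ = 385.
Finite population correction with N = 920: n = n₀ / (1 + (n₀−1)/N) = 385 / (1 + 384/920) = 385 / 1.4174 ≈ 271.63.
Rounding up, n = 272.

272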